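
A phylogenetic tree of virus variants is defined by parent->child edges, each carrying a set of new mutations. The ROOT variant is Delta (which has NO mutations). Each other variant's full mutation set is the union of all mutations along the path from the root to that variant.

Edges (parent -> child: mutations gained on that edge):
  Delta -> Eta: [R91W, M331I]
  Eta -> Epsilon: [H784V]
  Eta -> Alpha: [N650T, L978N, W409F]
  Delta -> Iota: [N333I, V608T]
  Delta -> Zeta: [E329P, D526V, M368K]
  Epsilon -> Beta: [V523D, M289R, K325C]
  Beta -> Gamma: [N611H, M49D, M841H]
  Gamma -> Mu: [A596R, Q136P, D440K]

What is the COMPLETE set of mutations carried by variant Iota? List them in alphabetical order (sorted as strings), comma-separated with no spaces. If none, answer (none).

At Delta: gained [] -> total []
At Iota: gained ['N333I', 'V608T'] -> total ['N333I', 'V608T']

Answer: N333I,V608T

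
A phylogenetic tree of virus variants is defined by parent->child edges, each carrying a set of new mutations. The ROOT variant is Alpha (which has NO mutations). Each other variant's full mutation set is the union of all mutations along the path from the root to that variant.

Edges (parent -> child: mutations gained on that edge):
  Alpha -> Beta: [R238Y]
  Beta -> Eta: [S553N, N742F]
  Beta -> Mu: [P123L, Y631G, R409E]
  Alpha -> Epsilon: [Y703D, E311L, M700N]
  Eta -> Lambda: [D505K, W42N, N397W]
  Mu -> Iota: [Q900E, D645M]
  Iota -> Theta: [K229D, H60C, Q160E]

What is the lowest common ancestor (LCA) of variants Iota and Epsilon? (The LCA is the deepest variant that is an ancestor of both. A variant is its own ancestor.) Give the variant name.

Answer: Alpha

Derivation:
Path from root to Iota: Alpha -> Beta -> Mu -> Iota
  ancestors of Iota: {Alpha, Beta, Mu, Iota}
Path from root to Epsilon: Alpha -> Epsilon
  ancestors of Epsilon: {Alpha, Epsilon}
Common ancestors: {Alpha}
Walk up from Epsilon: Epsilon (not in ancestors of Iota), Alpha (in ancestors of Iota)
Deepest common ancestor (LCA) = Alpha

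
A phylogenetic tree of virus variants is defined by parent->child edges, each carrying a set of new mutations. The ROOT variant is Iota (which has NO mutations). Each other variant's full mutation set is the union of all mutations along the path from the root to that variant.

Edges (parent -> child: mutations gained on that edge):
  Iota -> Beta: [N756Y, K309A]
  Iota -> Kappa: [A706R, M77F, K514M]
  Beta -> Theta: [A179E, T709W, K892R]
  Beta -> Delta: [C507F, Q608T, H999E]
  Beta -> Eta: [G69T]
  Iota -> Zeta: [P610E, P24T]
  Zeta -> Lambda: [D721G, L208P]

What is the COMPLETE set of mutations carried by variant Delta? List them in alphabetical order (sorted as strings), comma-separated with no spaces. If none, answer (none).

Answer: C507F,H999E,K309A,N756Y,Q608T

Derivation:
At Iota: gained [] -> total []
At Beta: gained ['N756Y', 'K309A'] -> total ['K309A', 'N756Y']
At Delta: gained ['C507F', 'Q608T', 'H999E'] -> total ['C507F', 'H999E', 'K309A', 'N756Y', 'Q608T']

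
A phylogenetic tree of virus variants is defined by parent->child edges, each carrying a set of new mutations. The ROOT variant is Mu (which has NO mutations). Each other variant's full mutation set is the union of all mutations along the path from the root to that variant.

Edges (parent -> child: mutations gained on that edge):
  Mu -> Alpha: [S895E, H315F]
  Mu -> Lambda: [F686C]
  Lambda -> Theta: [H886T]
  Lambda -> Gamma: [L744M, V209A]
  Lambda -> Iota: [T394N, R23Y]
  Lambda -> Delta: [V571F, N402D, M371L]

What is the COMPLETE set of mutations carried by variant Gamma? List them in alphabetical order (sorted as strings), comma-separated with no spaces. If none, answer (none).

Answer: F686C,L744M,V209A

Derivation:
At Mu: gained [] -> total []
At Lambda: gained ['F686C'] -> total ['F686C']
At Gamma: gained ['L744M', 'V209A'] -> total ['F686C', 'L744M', 'V209A']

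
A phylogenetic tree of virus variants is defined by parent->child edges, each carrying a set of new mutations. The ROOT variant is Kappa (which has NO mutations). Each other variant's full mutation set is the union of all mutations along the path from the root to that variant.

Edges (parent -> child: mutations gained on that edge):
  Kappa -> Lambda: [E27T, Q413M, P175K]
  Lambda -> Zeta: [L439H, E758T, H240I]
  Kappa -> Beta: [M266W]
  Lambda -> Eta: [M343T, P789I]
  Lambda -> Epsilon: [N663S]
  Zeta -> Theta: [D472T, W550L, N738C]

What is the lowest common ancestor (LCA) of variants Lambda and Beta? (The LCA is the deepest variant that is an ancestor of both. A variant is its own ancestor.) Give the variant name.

Answer: Kappa

Derivation:
Path from root to Lambda: Kappa -> Lambda
  ancestors of Lambda: {Kappa, Lambda}
Path from root to Beta: Kappa -> Beta
  ancestors of Beta: {Kappa, Beta}
Common ancestors: {Kappa}
Walk up from Beta: Beta (not in ancestors of Lambda), Kappa (in ancestors of Lambda)
Deepest common ancestor (LCA) = Kappa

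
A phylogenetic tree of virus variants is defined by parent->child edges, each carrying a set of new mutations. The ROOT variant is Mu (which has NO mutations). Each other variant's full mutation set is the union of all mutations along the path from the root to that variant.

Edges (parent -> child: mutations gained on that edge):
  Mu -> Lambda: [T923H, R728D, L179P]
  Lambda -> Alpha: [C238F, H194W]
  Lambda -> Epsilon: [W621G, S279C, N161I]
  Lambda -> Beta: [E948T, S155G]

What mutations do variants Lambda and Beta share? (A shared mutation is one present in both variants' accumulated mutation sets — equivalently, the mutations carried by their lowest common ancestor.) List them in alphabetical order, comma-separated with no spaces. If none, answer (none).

Accumulating mutations along path to Lambda:
  At Mu: gained [] -> total []
  At Lambda: gained ['T923H', 'R728D', 'L179P'] -> total ['L179P', 'R728D', 'T923H']
Mutations(Lambda) = ['L179P', 'R728D', 'T923H']
Accumulating mutations along path to Beta:
  At Mu: gained [] -> total []
  At Lambda: gained ['T923H', 'R728D', 'L179P'] -> total ['L179P', 'R728D', 'T923H']
  At Beta: gained ['E948T', 'S155G'] -> total ['E948T', 'L179P', 'R728D', 'S155G', 'T923H']
Mutations(Beta) = ['E948T', 'L179P', 'R728D', 'S155G', 'T923H']
Intersection: ['L179P', 'R728D', 'T923H'] ∩ ['E948T', 'L179P', 'R728D', 'S155G', 'T923H'] = ['L179P', 'R728D', 'T923H']

Answer: L179P,R728D,T923H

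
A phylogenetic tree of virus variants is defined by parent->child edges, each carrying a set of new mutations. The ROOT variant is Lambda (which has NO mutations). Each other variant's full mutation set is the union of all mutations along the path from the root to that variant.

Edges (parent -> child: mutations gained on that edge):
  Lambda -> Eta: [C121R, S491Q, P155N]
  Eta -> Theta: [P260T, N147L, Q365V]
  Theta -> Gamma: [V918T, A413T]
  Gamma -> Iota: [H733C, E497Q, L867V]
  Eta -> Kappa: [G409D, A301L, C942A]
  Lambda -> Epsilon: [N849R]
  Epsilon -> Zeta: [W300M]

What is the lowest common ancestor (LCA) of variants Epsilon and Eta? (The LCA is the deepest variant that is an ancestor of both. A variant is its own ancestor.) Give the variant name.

Path from root to Epsilon: Lambda -> Epsilon
  ancestors of Epsilon: {Lambda, Epsilon}
Path from root to Eta: Lambda -> Eta
  ancestors of Eta: {Lambda, Eta}
Common ancestors: {Lambda}
Walk up from Eta: Eta (not in ancestors of Epsilon), Lambda (in ancestors of Epsilon)
Deepest common ancestor (LCA) = Lambda

Answer: Lambda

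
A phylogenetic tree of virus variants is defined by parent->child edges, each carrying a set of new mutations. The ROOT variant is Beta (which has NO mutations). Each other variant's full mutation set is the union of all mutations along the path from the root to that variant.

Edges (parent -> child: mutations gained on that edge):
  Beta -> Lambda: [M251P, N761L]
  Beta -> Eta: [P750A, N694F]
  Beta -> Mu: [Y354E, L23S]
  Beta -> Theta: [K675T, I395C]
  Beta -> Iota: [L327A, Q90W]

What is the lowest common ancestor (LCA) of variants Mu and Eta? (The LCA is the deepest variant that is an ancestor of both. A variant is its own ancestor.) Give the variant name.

Path from root to Mu: Beta -> Mu
  ancestors of Mu: {Beta, Mu}
Path from root to Eta: Beta -> Eta
  ancestors of Eta: {Beta, Eta}
Common ancestors: {Beta}
Walk up from Eta: Eta (not in ancestors of Mu), Beta (in ancestors of Mu)
Deepest common ancestor (LCA) = Beta

Answer: Beta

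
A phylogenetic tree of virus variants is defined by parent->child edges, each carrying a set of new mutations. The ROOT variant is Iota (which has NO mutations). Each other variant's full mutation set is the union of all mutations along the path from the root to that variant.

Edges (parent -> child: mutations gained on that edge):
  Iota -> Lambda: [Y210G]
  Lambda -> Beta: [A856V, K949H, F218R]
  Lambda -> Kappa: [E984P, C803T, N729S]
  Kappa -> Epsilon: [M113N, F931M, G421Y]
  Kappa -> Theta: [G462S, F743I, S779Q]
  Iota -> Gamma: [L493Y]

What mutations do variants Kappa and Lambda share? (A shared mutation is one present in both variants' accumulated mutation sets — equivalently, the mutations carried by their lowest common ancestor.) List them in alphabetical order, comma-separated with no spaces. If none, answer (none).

Accumulating mutations along path to Kappa:
  At Iota: gained [] -> total []
  At Lambda: gained ['Y210G'] -> total ['Y210G']
  At Kappa: gained ['E984P', 'C803T', 'N729S'] -> total ['C803T', 'E984P', 'N729S', 'Y210G']
Mutations(Kappa) = ['C803T', 'E984P', 'N729S', 'Y210G']
Accumulating mutations along path to Lambda:
  At Iota: gained [] -> total []
  At Lambda: gained ['Y210G'] -> total ['Y210G']
Mutations(Lambda) = ['Y210G']
Intersection: ['C803T', 'E984P', 'N729S', 'Y210G'] ∩ ['Y210G'] = ['Y210G']

Answer: Y210G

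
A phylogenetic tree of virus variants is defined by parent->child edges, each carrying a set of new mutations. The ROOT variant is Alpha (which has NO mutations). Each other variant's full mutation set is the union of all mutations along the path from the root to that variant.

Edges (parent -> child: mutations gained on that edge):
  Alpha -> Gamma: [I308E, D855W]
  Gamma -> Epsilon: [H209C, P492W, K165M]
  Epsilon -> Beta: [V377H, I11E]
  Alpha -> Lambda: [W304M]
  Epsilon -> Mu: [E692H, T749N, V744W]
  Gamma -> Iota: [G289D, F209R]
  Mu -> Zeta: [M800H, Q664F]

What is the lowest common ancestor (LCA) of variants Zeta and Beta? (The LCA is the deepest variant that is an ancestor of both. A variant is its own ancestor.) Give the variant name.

Answer: Epsilon

Derivation:
Path from root to Zeta: Alpha -> Gamma -> Epsilon -> Mu -> Zeta
  ancestors of Zeta: {Alpha, Gamma, Epsilon, Mu, Zeta}
Path from root to Beta: Alpha -> Gamma -> Epsilon -> Beta
  ancestors of Beta: {Alpha, Gamma, Epsilon, Beta}
Common ancestors: {Alpha, Gamma, Epsilon}
Walk up from Beta: Beta (not in ancestors of Zeta), Epsilon (in ancestors of Zeta), Gamma (in ancestors of Zeta), Alpha (in ancestors of Zeta)
Deepest common ancestor (LCA) = Epsilon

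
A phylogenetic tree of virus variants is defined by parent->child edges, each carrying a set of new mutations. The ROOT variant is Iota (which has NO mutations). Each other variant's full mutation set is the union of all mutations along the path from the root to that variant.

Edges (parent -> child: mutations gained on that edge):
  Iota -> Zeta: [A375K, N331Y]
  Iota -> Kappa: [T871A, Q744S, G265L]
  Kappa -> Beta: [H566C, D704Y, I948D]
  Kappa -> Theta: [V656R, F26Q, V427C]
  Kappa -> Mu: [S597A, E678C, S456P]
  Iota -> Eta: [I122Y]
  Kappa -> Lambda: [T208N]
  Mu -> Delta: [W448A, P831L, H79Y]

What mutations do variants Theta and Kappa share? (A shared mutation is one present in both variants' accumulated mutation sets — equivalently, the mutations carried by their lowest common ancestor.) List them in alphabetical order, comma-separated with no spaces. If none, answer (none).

Answer: G265L,Q744S,T871A

Derivation:
Accumulating mutations along path to Theta:
  At Iota: gained [] -> total []
  At Kappa: gained ['T871A', 'Q744S', 'G265L'] -> total ['G265L', 'Q744S', 'T871A']
  At Theta: gained ['V656R', 'F26Q', 'V427C'] -> total ['F26Q', 'G265L', 'Q744S', 'T871A', 'V427C', 'V656R']
Mutations(Theta) = ['F26Q', 'G265L', 'Q744S', 'T871A', 'V427C', 'V656R']
Accumulating mutations along path to Kappa:
  At Iota: gained [] -> total []
  At Kappa: gained ['T871A', 'Q744S', 'G265L'] -> total ['G265L', 'Q744S', 'T871A']
Mutations(Kappa) = ['G265L', 'Q744S', 'T871A']
Intersection: ['F26Q', 'G265L', 'Q744S', 'T871A', 'V427C', 'V656R'] ∩ ['G265L', 'Q744S', 'T871A'] = ['G265L', 'Q744S', 'T871A']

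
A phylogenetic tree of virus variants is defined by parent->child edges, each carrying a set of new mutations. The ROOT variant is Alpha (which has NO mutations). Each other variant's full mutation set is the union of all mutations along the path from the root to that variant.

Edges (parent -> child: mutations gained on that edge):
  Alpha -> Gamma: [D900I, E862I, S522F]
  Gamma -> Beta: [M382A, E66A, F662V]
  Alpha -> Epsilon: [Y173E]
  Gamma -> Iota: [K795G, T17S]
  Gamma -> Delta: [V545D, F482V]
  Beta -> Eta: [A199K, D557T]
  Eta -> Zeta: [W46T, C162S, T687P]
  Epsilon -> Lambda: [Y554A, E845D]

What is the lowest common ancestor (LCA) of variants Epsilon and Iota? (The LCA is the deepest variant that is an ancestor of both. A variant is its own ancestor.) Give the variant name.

Path from root to Epsilon: Alpha -> Epsilon
  ancestors of Epsilon: {Alpha, Epsilon}
Path from root to Iota: Alpha -> Gamma -> Iota
  ancestors of Iota: {Alpha, Gamma, Iota}
Common ancestors: {Alpha}
Walk up from Iota: Iota (not in ancestors of Epsilon), Gamma (not in ancestors of Epsilon), Alpha (in ancestors of Epsilon)
Deepest common ancestor (LCA) = Alpha

Answer: Alpha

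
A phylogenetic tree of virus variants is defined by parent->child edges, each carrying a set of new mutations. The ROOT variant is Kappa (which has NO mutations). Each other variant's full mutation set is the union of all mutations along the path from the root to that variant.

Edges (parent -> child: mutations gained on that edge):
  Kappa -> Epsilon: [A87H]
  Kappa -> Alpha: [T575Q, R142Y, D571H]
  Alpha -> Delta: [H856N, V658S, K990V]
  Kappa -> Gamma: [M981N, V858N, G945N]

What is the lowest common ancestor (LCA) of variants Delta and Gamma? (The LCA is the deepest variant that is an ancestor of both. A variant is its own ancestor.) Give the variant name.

Path from root to Delta: Kappa -> Alpha -> Delta
  ancestors of Delta: {Kappa, Alpha, Delta}
Path from root to Gamma: Kappa -> Gamma
  ancestors of Gamma: {Kappa, Gamma}
Common ancestors: {Kappa}
Walk up from Gamma: Gamma (not in ancestors of Delta), Kappa (in ancestors of Delta)
Deepest common ancestor (LCA) = Kappa

Answer: Kappa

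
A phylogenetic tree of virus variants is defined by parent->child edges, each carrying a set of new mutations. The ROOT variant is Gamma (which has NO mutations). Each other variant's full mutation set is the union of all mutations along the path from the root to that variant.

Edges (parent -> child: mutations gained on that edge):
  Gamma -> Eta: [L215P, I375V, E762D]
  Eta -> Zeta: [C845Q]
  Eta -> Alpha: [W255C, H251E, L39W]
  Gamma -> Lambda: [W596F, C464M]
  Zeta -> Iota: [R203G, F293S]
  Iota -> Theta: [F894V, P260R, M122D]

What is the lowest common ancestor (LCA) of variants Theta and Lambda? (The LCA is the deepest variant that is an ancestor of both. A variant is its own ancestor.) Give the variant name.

Answer: Gamma

Derivation:
Path from root to Theta: Gamma -> Eta -> Zeta -> Iota -> Theta
  ancestors of Theta: {Gamma, Eta, Zeta, Iota, Theta}
Path from root to Lambda: Gamma -> Lambda
  ancestors of Lambda: {Gamma, Lambda}
Common ancestors: {Gamma}
Walk up from Lambda: Lambda (not in ancestors of Theta), Gamma (in ancestors of Theta)
Deepest common ancestor (LCA) = Gamma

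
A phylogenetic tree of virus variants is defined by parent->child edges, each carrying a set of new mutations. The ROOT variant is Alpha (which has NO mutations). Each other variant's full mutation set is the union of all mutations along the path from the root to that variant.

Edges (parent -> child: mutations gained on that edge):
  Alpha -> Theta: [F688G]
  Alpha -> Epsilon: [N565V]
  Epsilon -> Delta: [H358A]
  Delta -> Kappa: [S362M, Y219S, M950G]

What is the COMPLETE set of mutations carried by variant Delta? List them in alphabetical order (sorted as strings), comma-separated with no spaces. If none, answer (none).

Answer: H358A,N565V

Derivation:
At Alpha: gained [] -> total []
At Epsilon: gained ['N565V'] -> total ['N565V']
At Delta: gained ['H358A'] -> total ['H358A', 'N565V']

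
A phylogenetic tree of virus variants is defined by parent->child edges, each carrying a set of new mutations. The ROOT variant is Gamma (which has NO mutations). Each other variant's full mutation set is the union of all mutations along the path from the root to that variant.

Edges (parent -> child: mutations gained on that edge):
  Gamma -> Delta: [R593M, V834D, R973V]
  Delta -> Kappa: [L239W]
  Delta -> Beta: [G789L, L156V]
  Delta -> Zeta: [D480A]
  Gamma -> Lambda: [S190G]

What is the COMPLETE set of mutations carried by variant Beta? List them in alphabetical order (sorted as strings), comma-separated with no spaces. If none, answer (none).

At Gamma: gained [] -> total []
At Delta: gained ['R593M', 'V834D', 'R973V'] -> total ['R593M', 'R973V', 'V834D']
At Beta: gained ['G789L', 'L156V'] -> total ['G789L', 'L156V', 'R593M', 'R973V', 'V834D']

Answer: G789L,L156V,R593M,R973V,V834D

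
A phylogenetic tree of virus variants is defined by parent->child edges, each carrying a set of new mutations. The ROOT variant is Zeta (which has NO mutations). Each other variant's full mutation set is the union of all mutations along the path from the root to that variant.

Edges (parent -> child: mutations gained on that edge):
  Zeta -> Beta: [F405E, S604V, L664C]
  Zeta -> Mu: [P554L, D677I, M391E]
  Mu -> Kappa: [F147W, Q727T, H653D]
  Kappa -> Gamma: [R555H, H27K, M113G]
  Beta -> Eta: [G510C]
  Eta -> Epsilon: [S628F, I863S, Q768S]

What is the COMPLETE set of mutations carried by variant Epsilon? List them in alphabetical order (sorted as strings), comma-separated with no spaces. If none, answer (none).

Answer: F405E,G510C,I863S,L664C,Q768S,S604V,S628F

Derivation:
At Zeta: gained [] -> total []
At Beta: gained ['F405E', 'S604V', 'L664C'] -> total ['F405E', 'L664C', 'S604V']
At Eta: gained ['G510C'] -> total ['F405E', 'G510C', 'L664C', 'S604V']
At Epsilon: gained ['S628F', 'I863S', 'Q768S'] -> total ['F405E', 'G510C', 'I863S', 'L664C', 'Q768S', 'S604V', 'S628F']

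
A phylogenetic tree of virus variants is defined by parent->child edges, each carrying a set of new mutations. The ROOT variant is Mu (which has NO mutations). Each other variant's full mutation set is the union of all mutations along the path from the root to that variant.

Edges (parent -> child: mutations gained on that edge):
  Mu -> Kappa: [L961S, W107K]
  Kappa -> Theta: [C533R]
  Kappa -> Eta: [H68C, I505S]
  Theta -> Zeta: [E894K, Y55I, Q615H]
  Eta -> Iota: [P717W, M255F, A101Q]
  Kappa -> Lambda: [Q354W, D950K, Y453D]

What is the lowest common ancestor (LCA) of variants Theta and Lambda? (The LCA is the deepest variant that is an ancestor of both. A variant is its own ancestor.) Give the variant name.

Path from root to Theta: Mu -> Kappa -> Theta
  ancestors of Theta: {Mu, Kappa, Theta}
Path from root to Lambda: Mu -> Kappa -> Lambda
  ancestors of Lambda: {Mu, Kappa, Lambda}
Common ancestors: {Mu, Kappa}
Walk up from Lambda: Lambda (not in ancestors of Theta), Kappa (in ancestors of Theta), Mu (in ancestors of Theta)
Deepest common ancestor (LCA) = Kappa

Answer: Kappa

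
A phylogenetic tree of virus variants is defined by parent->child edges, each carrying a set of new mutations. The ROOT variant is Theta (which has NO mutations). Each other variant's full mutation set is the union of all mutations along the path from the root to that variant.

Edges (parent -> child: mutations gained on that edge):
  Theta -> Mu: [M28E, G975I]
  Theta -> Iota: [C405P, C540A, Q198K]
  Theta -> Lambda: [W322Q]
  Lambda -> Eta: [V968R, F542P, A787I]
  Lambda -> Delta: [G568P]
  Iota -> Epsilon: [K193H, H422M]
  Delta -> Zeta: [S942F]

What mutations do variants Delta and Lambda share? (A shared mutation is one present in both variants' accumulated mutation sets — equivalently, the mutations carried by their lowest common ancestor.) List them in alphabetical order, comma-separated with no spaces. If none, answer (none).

Accumulating mutations along path to Delta:
  At Theta: gained [] -> total []
  At Lambda: gained ['W322Q'] -> total ['W322Q']
  At Delta: gained ['G568P'] -> total ['G568P', 'W322Q']
Mutations(Delta) = ['G568P', 'W322Q']
Accumulating mutations along path to Lambda:
  At Theta: gained [] -> total []
  At Lambda: gained ['W322Q'] -> total ['W322Q']
Mutations(Lambda) = ['W322Q']
Intersection: ['G568P', 'W322Q'] ∩ ['W322Q'] = ['W322Q']

Answer: W322Q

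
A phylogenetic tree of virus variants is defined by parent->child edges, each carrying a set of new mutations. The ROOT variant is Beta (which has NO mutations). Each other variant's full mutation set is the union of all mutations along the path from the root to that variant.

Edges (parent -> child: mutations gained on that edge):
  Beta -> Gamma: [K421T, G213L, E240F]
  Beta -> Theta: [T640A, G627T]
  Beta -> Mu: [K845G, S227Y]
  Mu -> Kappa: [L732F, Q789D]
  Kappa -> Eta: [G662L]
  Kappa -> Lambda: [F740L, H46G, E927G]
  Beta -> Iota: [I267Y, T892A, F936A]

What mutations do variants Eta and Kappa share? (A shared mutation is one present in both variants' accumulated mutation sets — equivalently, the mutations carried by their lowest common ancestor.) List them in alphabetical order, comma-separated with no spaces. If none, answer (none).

Accumulating mutations along path to Eta:
  At Beta: gained [] -> total []
  At Mu: gained ['K845G', 'S227Y'] -> total ['K845G', 'S227Y']
  At Kappa: gained ['L732F', 'Q789D'] -> total ['K845G', 'L732F', 'Q789D', 'S227Y']
  At Eta: gained ['G662L'] -> total ['G662L', 'K845G', 'L732F', 'Q789D', 'S227Y']
Mutations(Eta) = ['G662L', 'K845G', 'L732F', 'Q789D', 'S227Y']
Accumulating mutations along path to Kappa:
  At Beta: gained [] -> total []
  At Mu: gained ['K845G', 'S227Y'] -> total ['K845G', 'S227Y']
  At Kappa: gained ['L732F', 'Q789D'] -> total ['K845G', 'L732F', 'Q789D', 'S227Y']
Mutations(Kappa) = ['K845G', 'L732F', 'Q789D', 'S227Y']
Intersection: ['G662L', 'K845G', 'L732F', 'Q789D', 'S227Y'] ∩ ['K845G', 'L732F', 'Q789D', 'S227Y'] = ['K845G', 'L732F', 'Q789D', 'S227Y']

Answer: K845G,L732F,Q789D,S227Y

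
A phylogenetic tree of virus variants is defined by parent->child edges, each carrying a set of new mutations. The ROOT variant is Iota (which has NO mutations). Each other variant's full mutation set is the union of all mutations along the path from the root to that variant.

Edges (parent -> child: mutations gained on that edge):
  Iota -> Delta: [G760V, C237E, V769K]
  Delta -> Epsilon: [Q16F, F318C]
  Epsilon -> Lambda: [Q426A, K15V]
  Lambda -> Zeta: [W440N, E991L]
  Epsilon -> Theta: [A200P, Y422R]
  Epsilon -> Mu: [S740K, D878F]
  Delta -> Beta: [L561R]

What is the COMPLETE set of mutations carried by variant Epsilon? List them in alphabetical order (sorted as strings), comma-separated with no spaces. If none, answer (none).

Answer: C237E,F318C,G760V,Q16F,V769K

Derivation:
At Iota: gained [] -> total []
At Delta: gained ['G760V', 'C237E', 'V769K'] -> total ['C237E', 'G760V', 'V769K']
At Epsilon: gained ['Q16F', 'F318C'] -> total ['C237E', 'F318C', 'G760V', 'Q16F', 'V769K']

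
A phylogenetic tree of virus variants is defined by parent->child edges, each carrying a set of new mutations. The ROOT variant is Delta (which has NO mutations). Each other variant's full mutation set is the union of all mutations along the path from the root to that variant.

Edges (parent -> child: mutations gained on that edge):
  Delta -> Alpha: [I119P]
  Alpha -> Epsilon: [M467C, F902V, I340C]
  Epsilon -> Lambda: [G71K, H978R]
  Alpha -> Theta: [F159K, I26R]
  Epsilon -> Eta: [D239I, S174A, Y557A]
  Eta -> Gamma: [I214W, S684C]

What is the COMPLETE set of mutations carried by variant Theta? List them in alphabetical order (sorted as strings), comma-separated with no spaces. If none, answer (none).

At Delta: gained [] -> total []
At Alpha: gained ['I119P'] -> total ['I119P']
At Theta: gained ['F159K', 'I26R'] -> total ['F159K', 'I119P', 'I26R']

Answer: F159K,I119P,I26R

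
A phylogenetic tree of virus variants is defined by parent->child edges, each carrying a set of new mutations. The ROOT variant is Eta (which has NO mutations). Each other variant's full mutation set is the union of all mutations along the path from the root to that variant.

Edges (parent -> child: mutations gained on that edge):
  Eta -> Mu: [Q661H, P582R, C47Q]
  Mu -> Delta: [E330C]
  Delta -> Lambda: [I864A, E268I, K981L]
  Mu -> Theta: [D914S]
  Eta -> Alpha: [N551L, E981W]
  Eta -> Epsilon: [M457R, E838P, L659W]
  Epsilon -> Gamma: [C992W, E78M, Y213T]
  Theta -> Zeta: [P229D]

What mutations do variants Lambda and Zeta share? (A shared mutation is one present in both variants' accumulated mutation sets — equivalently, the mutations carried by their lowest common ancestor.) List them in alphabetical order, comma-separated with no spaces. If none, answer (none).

Accumulating mutations along path to Lambda:
  At Eta: gained [] -> total []
  At Mu: gained ['Q661H', 'P582R', 'C47Q'] -> total ['C47Q', 'P582R', 'Q661H']
  At Delta: gained ['E330C'] -> total ['C47Q', 'E330C', 'P582R', 'Q661H']
  At Lambda: gained ['I864A', 'E268I', 'K981L'] -> total ['C47Q', 'E268I', 'E330C', 'I864A', 'K981L', 'P582R', 'Q661H']
Mutations(Lambda) = ['C47Q', 'E268I', 'E330C', 'I864A', 'K981L', 'P582R', 'Q661H']
Accumulating mutations along path to Zeta:
  At Eta: gained [] -> total []
  At Mu: gained ['Q661H', 'P582R', 'C47Q'] -> total ['C47Q', 'P582R', 'Q661H']
  At Theta: gained ['D914S'] -> total ['C47Q', 'D914S', 'P582R', 'Q661H']
  At Zeta: gained ['P229D'] -> total ['C47Q', 'D914S', 'P229D', 'P582R', 'Q661H']
Mutations(Zeta) = ['C47Q', 'D914S', 'P229D', 'P582R', 'Q661H']
Intersection: ['C47Q', 'E268I', 'E330C', 'I864A', 'K981L', 'P582R', 'Q661H'] ∩ ['C47Q', 'D914S', 'P229D', 'P582R', 'Q661H'] = ['C47Q', 'P582R', 'Q661H']

Answer: C47Q,P582R,Q661H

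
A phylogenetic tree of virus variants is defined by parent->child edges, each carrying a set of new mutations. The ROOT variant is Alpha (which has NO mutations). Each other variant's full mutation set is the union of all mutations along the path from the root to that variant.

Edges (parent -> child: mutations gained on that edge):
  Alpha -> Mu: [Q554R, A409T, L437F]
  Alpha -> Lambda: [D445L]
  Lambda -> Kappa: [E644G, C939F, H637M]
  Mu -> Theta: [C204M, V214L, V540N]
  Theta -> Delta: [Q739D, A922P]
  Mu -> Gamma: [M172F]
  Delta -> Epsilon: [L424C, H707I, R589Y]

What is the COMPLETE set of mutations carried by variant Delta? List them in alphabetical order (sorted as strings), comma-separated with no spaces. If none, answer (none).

Answer: A409T,A922P,C204M,L437F,Q554R,Q739D,V214L,V540N

Derivation:
At Alpha: gained [] -> total []
At Mu: gained ['Q554R', 'A409T', 'L437F'] -> total ['A409T', 'L437F', 'Q554R']
At Theta: gained ['C204M', 'V214L', 'V540N'] -> total ['A409T', 'C204M', 'L437F', 'Q554R', 'V214L', 'V540N']
At Delta: gained ['Q739D', 'A922P'] -> total ['A409T', 'A922P', 'C204M', 'L437F', 'Q554R', 'Q739D', 'V214L', 'V540N']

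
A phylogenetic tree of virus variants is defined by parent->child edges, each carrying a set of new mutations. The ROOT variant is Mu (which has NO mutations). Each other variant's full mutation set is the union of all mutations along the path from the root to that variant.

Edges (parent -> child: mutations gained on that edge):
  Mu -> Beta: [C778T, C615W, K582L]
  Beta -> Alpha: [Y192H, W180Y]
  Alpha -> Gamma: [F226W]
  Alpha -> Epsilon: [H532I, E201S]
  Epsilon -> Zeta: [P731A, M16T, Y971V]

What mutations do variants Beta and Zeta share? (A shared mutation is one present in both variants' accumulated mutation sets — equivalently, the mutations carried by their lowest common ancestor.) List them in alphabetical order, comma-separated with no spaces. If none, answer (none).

Accumulating mutations along path to Beta:
  At Mu: gained [] -> total []
  At Beta: gained ['C778T', 'C615W', 'K582L'] -> total ['C615W', 'C778T', 'K582L']
Mutations(Beta) = ['C615W', 'C778T', 'K582L']
Accumulating mutations along path to Zeta:
  At Mu: gained [] -> total []
  At Beta: gained ['C778T', 'C615W', 'K582L'] -> total ['C615W', 'C778T', 'K582L']
  At Alpha: gained ['Y192H', 'W180Y'] -> total ['C615W', 'C778T', 'K582L', 'W180Y', 'Y192H']
  At Epsilon: gained ['H532I', 'E201S'] -> total ['C615W', 'C778T', 'E201S', 'H532I', 'K582L', 'W180Y', 'Y192H']
  At Zeta: gained ['P731A', 'M16T', 'Y971V'] -> total ['C615W', 'C778T', 'E201S', 'H532I', 'K582L', 'M16T', 'P731A', 'W180Y', 'Y192H', 'Y971V']
Mutations(Zeta) = ['C615W', 'C778T', 'E201S', 'H532I', 'K582L', 'M16T', 'P731A', 'W180Y', 'Y192H', 'Y971V']
Intersection: ['C615W', 'C778T', 'K582L'] ∩ ['C615W', 'C778T', 'E201S', 'H532I', 'K582L', 'M16T', 'P731A', 'W180Y', 'Y192H', 'Y971V'] = ['C615W', 'C778T', 'K582L']

Answer: C615W,C778T,K582L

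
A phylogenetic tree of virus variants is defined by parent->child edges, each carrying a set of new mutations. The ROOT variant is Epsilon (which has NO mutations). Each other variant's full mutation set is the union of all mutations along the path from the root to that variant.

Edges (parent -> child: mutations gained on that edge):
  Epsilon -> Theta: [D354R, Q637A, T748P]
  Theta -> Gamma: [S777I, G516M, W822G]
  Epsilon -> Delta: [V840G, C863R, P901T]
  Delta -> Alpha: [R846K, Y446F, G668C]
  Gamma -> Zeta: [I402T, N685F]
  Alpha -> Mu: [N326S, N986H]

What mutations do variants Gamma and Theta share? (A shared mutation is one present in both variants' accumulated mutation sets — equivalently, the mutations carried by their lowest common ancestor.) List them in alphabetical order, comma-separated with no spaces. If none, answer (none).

Accumulating mutations along path to Gamma:
  At Epsilon: gained [] -> total []
  At Theta: gained ['D354R', 'Q637A', 'T748P'] -> total ['D354R', 'Q637A', 'T748P']
  At Gamma: gained ['S777I', 'G516M', 'W822G'] -> total ['D354R', 'G516M', 'Q637A', 'S777I', 'T748P', 'W822G']
Mutations(Gamma) = ['D354R', 'G516M', 'Q637A', 'S777I', 'T748P', 'W822G']
Accumulating mutations along path to Theta:
  At Epsilon: gained [] -> total []
  At Theta: gained ['D354R', 'Q637A', 'T748P'] -> total ['D354R', 'Q637A', 'T748P']
Mutations(Theta) = ['D354R', 'Q637A', 'T748P']
Intersection: ['D354R', 'G516M', 'Q637A', 'S777I', 'T748P', 'W822G'] ∩ ['D354R', 'Q637A', 'T748P'] = ['D354R', 'Q637A', 'T748P']

Answer: D354R,Q637A,T748P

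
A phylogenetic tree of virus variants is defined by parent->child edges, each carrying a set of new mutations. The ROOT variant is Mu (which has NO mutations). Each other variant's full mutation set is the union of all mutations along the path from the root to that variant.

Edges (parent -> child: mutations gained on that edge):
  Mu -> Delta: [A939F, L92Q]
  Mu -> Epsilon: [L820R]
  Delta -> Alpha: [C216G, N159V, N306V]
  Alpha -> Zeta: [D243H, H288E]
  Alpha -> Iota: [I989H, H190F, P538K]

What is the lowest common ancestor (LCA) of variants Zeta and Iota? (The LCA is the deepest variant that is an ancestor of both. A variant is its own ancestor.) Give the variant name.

Path from root to Zeta: Mu -> Delta -> Alpha -> Zeta
  ancestors of Zeta: {Mu, Delta, Alpha, Zeta}
Path from root to Iota: Mu -> Delta -> Alpha -> Iota
  ancestors of Iota: {Mu, Delta, Alpha, Iota}
Common ancestors: {Mu, Delta, Alpha}
Walk up from Iota: Iota (not in ancestors of Zeta), Alpha (in ancestors of Zeta), Delta (in ancestors of Zeta), Mu (in ancestors of Zeta)
Deepest common ancestor (LCA) = Alpha

Answer: Alpha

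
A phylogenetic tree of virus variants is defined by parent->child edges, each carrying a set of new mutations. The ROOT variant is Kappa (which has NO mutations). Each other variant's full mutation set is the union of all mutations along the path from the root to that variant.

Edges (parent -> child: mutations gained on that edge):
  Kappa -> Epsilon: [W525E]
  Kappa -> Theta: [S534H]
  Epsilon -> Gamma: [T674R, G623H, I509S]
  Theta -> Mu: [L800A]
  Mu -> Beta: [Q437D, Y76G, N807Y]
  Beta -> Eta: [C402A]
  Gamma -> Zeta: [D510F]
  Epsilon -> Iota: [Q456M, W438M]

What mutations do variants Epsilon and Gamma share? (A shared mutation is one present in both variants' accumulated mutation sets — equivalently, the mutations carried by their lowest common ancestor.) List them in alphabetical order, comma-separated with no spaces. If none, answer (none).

Answer: W525E

Derivation:
Accumulating mutations along path to Epsilon:
  At Kappa: gained [] -> total []
  At Epsilon: gained ['W525E'] -> total ['W525E']
Mutations(Epsilon) = ['W525E']
Accumulating mutations along path to Gamma:
  At Kappa: gained [] -> total []
  At Epsilon: gained ['W525E'] -> total ['W525E']
  At Gamma: gained ['T674R', 'G623H', 'I509S'] -> total ['G623H', 'I509S', 'T674R', 'W525E']
Mutations(Gamma) = ['G623H', 'I509S', 'T674R', 'W525E']
Intersection: ['W525E'] ∩ ['G623H', 'I509S', 'T674R', 'W525E'] = ['W525E']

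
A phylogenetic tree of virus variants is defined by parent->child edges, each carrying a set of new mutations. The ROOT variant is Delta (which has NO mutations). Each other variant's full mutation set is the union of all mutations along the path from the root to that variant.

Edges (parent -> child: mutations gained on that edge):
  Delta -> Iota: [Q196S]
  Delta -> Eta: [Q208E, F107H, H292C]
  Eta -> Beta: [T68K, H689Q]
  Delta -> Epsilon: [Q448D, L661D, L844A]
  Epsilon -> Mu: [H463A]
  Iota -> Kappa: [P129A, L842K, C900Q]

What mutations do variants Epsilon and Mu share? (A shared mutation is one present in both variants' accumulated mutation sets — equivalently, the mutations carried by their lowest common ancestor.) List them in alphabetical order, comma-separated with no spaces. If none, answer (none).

Accumulating mutations along path to Epsilon:
  At Delta: gained [] -> total []
  At Epsilon: gained ['Q448D', 'L661D', 'L844A'] -> total ['L661D', 'L844A', 'Q448D']
Mutations(Epsilon) = ['L661D', 'L844A', 'Q448D']
Accumulating mutations along path to Mu:
  At Delta: gained [] -> total []
  At Epsilon: gained ['Q448D', 'L661D', 'L844A'] -> total ['L661D', 'L844A', 'Q448D']
  At Mu: gained ['H463A'] -> total ['H463A', 'L661D', 'L844A', 'Q448D']
Mutations(Mu) = ['H463A', 'L661D', 'L844A', 'Q448D']
Intersection: ['L661D', 'L844A', 'Q448D'] ∩ ['H463A', 'L661D', 'L844A', 'Q448D'] = ['L661D', 'L844A', 'Q448D']

Answer: L661D,L844A,Q448D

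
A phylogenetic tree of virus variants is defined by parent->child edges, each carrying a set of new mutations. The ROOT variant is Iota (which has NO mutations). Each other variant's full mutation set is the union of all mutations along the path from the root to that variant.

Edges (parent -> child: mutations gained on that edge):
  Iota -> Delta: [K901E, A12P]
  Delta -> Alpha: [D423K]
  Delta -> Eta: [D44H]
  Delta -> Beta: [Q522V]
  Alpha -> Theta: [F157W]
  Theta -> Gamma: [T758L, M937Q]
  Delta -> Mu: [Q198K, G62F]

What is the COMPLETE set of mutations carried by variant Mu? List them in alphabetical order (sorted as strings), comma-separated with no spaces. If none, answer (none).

At Iota: gained [] -> total []
At Delta: gained ['K901E', 'A12P'] -> total ['A12P', 'K901E']
At Mu: gained ['Q198K', 'G62F'] -> total ['A12P', 'G62F', 'K901E', 'Q198K']

Answer: A12P,G62F,K901E,Q198K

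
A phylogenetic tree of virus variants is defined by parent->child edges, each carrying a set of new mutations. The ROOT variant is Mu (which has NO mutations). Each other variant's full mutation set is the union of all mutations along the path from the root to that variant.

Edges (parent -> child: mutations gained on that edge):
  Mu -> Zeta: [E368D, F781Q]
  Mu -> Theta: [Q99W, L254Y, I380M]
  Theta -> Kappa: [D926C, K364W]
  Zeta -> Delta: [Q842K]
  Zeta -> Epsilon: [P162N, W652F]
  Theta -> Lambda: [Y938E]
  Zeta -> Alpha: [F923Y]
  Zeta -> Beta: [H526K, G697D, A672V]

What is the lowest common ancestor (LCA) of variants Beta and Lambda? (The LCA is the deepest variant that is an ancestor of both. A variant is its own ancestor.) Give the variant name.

Answer: Mu

Derivation:
Path from root to Beta: Mu -> Zeta -> Beta
  ancestors of Beta: {Mu, Zeta, Beta}
Path from root to Lambda: Mu -> Theta -> Lambda
  ancestors of Lambda: {Mu, Theta, Lambda}
Common ancestors: {Mu}
Walk up from Lambda: Lambda (not in ancestors of Beta), Theta (not in ancestors of Beta), Mu (in ancestors of Beta)
Deepest common ancestor (LCA) = Mu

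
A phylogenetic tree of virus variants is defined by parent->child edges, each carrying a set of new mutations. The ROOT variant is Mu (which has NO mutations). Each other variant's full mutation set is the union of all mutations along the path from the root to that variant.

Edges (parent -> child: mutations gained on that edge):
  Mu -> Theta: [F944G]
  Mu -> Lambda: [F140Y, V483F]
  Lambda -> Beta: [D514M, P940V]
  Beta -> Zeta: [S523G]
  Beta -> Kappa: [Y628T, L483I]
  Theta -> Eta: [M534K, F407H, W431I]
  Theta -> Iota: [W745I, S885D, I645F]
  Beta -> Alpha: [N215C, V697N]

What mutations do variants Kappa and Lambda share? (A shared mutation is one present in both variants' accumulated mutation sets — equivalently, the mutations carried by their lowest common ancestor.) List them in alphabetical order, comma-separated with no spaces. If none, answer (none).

Accumulating mutations along path to Kappa:
  At Mu: gained [] -> total []
  At Lambda: gained ['F140Y', 'V483F'] -> total ['F140Y', 'V483F']
  At Beta: gained ['D514M', 'P940V'] -> total ['D514M', 'F140Y', 'P940V', 'V483F']
  At Kappa: gained ['Y628T', 'L483I'] -> total ['D514M', 'F140Y', 'L483I', 'P940V', 'V483F', 'Y628T']
Mutations(Kappa) = ['D514M', 'F140Y', 'L483I', 'P940V', 'V483F', 'Y628T']
Accumulating mutations along path to Lambda:
  At Mu: gained [] -> total []
  At Lambda: gained ['F140Y', 'V483F'] -> total ['F140Y', 'V483F']
Mutations(Lambda) = ['F140Y', 'V483F']
Intersection: ['D514M', 'F140Y', 'L483I', 'P940V', 'V483F', 'Y628T'] ∩ ['F140Y', 'V483F'] = ['F140Y', 'V483F']

Answer: F140Y,V483F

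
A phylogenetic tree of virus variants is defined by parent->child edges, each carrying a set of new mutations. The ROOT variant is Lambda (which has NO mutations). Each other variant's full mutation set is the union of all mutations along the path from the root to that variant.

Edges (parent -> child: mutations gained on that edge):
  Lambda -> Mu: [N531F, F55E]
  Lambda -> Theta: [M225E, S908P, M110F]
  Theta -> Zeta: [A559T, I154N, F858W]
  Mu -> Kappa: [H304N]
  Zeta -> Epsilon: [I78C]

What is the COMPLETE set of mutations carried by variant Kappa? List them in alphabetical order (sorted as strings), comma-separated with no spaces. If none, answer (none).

At Lambda: gained [] -> total []
At Mu: gained ['N531F', 'F55E'] -> total ['F55E', 'N531F']
At Kappa: gained ['H304N'] -> total ['F55E', 'H304N', 'N531F']

Answer: F55E,H304N,N531F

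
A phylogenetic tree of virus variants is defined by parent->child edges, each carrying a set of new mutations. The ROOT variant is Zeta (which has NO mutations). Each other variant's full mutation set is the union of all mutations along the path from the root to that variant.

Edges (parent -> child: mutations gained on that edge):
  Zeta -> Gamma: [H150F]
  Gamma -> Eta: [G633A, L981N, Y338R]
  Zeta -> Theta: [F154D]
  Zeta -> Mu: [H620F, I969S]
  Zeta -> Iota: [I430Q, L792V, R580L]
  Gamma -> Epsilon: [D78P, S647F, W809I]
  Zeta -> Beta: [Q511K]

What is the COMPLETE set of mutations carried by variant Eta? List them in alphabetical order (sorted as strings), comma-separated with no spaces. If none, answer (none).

At Zeta: gained [] -> total []
At Gamma: gained ['H150F'] -> total ['H150F']
At Eta: gained ['G633A', 'L981N', 'Y338R'] -> total ['G633A', 'H150F', 'L981N', 'Y338R']

Answer: G633A,H150F,L981N,Y338R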